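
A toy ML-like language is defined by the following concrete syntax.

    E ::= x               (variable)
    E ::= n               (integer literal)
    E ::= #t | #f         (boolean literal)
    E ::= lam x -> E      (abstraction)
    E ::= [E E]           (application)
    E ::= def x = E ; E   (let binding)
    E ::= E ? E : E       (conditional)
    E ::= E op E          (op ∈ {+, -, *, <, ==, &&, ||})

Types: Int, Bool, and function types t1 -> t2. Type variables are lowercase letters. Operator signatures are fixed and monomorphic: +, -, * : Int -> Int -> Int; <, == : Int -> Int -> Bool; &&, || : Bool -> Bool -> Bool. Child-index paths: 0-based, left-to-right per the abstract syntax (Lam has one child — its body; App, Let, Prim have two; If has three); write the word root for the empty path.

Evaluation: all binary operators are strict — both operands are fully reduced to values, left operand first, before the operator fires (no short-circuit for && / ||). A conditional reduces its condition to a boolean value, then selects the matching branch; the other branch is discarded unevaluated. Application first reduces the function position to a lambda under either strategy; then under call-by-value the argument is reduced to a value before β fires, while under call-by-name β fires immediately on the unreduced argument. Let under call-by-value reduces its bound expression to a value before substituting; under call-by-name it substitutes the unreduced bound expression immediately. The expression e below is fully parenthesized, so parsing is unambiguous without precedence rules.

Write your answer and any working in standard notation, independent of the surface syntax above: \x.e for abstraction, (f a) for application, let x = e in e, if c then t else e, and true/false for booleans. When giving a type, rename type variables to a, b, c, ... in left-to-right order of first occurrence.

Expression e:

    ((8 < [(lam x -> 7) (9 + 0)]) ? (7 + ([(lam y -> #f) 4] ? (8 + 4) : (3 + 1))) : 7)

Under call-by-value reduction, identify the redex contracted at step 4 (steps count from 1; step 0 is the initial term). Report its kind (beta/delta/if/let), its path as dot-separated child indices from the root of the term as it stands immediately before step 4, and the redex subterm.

Working:
step 0: (if (8 < ((\x.7) (9 + 0))) then (7 + (if ((\y.false) 4) then (8 + 4) else (3 + 1))) else 7)
step 1: [delta@0.1.1] (if (8 < ((\x.7) 9)) then (7 + (if ((\y.false) 4) then (8 + 4) else (3 + 1))) else 7)
step 2: [beta@0.1] (if (8 < 7) then (7 + (if ((\y.false) 4) then (8 + 4) else (3 + 1))) else 7)
step 3: [delta@0] (if false then (7 + (if ((\y.false) 4) then (8 + 4) else (3 + 1))) else 7)
step 4: [if@root] 7

Answer: if at root : (if false then (7 + (if ((\y.false) 4) then (8 + 4) else (3 + 1))) else 7)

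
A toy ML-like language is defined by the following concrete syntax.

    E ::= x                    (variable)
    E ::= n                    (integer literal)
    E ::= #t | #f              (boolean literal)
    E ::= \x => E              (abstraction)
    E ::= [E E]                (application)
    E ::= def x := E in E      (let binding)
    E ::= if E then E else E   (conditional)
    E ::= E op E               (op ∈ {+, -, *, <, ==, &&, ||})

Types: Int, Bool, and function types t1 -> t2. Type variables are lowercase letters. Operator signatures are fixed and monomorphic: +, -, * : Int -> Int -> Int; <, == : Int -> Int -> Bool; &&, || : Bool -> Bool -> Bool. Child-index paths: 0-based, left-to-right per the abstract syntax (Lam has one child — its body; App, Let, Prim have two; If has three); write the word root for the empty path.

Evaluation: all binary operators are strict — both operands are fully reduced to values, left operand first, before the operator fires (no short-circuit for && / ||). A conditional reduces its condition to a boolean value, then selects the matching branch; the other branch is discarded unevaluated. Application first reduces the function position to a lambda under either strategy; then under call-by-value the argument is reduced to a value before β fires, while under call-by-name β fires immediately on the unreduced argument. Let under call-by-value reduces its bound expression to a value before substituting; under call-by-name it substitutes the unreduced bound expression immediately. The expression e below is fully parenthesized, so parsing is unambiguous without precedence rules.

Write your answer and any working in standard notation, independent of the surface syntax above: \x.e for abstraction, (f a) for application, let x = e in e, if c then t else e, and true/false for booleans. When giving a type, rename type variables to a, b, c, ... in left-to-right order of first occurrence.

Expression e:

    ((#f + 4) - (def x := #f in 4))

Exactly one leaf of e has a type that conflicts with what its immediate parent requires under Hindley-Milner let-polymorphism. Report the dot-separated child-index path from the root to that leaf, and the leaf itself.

Answer: 0.0 : false

Working:
  unify Bool ~ Int
  FAIL: mismatch Bool ~ Int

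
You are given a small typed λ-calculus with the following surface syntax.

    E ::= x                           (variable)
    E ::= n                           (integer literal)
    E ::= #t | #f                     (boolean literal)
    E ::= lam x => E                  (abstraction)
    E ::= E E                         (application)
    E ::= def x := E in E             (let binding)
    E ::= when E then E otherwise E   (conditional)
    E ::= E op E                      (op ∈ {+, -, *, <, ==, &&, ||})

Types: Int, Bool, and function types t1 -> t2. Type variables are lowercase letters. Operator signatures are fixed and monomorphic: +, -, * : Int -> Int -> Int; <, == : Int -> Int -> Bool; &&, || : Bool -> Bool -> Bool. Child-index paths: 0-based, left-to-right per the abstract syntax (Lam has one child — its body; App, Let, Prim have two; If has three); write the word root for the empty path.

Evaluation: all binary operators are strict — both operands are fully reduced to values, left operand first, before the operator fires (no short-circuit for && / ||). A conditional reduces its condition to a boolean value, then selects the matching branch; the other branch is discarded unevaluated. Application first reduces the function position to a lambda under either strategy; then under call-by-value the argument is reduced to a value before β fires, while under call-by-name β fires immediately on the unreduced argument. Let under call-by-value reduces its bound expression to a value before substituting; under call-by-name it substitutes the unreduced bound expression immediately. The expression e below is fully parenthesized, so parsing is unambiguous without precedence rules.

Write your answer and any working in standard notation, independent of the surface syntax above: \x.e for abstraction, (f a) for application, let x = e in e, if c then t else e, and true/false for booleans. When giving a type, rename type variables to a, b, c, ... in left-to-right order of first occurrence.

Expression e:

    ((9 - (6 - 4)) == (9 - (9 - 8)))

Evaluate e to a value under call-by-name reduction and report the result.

Answer: false

Trace:
step 0: ((9 - (6 - 4)) == (9 - (9 - 8)))
step 1: [delta@0.1] ((9 - 2) == (9 - (9 - 8)))
step 2: [delta@0] (7 == (9 - (9 - 8)))
step 3: [delta@1.1] (7 == (9 - 1))
step 4: [delta@1] (7 == 8)
step 5: [delta@root] false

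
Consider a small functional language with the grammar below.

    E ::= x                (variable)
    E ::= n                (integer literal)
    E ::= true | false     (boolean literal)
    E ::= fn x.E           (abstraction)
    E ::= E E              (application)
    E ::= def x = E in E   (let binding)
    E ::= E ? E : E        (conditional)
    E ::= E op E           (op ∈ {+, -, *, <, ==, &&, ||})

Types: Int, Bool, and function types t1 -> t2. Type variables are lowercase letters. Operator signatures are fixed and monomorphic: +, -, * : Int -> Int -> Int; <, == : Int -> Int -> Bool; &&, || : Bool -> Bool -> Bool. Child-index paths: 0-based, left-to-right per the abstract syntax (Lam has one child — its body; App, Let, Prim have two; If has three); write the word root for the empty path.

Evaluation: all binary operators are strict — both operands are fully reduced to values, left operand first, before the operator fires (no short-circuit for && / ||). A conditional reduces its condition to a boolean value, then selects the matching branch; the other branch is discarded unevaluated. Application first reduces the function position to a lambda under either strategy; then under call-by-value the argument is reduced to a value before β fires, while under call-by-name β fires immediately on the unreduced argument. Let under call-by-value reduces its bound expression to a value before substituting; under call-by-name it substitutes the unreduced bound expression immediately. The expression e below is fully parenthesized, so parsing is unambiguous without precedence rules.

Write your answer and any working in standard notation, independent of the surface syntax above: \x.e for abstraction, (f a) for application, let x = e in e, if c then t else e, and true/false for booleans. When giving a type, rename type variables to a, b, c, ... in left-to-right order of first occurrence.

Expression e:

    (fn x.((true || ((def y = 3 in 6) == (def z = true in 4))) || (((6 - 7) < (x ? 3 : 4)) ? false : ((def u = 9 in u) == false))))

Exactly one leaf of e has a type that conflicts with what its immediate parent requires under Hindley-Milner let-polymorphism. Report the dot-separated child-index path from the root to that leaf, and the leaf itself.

Derivation:
  unify Bool ~ Bool
let y : Int
  unify Int ~ Int
let z : Bool
  unify Int ~ Int
  unify Bool ~ Bool
  unify Bool ~ Bool
  unify Int ~ Int
  unify Int ~ Int
  unify Int ~ Int
x : a
  unify a ~ Bool
  unify Int ~ Int
  unify Int ~ Int
  unify Bool ~ Bool
let u : Int
u : Int
  unify Int ~ Int
  unify Bool ~ Int
  FAIL: mismatch Bool ~ Int

Answer: 0.1.2.1 : false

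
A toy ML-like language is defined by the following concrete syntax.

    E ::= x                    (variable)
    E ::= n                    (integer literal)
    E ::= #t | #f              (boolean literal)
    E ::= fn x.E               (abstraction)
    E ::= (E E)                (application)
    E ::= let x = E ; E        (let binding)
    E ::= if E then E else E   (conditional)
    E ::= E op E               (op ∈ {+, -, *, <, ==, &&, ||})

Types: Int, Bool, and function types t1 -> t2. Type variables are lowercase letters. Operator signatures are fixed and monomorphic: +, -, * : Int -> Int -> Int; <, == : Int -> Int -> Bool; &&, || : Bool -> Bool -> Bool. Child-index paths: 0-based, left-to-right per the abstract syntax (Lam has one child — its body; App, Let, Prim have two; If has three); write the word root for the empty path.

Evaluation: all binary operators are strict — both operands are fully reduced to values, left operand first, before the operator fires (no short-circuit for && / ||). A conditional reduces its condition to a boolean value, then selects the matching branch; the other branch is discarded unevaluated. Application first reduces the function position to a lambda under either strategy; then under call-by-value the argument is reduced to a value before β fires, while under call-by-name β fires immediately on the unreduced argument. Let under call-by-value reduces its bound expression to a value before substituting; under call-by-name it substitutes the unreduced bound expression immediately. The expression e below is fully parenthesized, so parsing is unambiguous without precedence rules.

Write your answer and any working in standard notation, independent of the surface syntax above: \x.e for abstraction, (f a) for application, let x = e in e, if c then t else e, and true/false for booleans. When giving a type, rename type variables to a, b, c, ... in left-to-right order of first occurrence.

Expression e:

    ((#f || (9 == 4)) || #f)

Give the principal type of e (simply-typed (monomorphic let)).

Answer: Bool

Derivation:
  unify Bool ~ Bool
  unify Int ~ Int
  unify Int ~ Int
  unify Bool ~ Bool
  unify Bool ~ Bool
  unify Bool ~ Bool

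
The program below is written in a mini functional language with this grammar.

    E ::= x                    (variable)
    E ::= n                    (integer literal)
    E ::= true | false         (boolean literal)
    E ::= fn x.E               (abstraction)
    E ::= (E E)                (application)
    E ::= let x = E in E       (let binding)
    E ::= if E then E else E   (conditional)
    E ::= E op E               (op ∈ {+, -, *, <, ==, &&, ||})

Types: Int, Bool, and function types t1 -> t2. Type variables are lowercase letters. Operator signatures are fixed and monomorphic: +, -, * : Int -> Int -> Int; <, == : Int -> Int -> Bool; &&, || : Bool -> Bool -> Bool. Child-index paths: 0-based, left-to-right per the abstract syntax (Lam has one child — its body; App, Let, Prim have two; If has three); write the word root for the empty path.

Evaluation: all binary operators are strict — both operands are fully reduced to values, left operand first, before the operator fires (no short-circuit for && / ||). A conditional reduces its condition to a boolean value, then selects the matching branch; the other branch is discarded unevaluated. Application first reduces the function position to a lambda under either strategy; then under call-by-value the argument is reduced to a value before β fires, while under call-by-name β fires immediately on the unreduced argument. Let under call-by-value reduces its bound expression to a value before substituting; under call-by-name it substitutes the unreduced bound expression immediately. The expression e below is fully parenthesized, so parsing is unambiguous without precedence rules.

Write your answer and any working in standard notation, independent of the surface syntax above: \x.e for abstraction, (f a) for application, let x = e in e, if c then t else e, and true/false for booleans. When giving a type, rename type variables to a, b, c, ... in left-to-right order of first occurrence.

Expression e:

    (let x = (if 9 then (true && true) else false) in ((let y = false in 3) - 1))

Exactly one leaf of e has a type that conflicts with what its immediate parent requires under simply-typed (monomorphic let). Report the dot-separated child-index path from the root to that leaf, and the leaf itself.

Trace:
  unify Int ~ Bool
  FAIL: mismatch Int ~ Bool

Answer: 0.0 : 9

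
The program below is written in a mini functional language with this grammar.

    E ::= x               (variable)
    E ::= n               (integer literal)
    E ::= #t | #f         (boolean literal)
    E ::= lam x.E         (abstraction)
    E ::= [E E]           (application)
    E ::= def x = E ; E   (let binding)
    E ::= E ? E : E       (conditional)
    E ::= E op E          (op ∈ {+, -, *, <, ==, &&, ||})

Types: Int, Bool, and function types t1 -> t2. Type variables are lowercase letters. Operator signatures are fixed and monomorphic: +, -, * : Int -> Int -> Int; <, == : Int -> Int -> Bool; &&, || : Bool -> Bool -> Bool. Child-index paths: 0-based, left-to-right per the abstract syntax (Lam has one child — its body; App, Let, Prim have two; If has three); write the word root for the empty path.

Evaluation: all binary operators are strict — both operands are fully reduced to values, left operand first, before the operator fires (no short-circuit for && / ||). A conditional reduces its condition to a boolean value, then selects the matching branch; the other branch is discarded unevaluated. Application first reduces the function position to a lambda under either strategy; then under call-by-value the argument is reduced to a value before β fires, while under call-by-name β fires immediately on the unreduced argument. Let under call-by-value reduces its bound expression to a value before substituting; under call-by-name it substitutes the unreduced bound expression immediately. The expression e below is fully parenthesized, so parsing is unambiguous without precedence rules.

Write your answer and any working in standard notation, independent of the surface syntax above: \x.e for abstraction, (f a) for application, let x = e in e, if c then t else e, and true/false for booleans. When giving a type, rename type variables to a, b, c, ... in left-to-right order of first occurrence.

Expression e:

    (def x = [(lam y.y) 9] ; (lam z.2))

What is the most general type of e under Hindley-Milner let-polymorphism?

Trace:
y : a
\y._ : a -> a
  unify a -> a ~ Int -> b
  unify a ~ Int
  unify Int ~ b
_ _ : Int
let x : Int
\z._ : c -> Int

Answer: a -> Int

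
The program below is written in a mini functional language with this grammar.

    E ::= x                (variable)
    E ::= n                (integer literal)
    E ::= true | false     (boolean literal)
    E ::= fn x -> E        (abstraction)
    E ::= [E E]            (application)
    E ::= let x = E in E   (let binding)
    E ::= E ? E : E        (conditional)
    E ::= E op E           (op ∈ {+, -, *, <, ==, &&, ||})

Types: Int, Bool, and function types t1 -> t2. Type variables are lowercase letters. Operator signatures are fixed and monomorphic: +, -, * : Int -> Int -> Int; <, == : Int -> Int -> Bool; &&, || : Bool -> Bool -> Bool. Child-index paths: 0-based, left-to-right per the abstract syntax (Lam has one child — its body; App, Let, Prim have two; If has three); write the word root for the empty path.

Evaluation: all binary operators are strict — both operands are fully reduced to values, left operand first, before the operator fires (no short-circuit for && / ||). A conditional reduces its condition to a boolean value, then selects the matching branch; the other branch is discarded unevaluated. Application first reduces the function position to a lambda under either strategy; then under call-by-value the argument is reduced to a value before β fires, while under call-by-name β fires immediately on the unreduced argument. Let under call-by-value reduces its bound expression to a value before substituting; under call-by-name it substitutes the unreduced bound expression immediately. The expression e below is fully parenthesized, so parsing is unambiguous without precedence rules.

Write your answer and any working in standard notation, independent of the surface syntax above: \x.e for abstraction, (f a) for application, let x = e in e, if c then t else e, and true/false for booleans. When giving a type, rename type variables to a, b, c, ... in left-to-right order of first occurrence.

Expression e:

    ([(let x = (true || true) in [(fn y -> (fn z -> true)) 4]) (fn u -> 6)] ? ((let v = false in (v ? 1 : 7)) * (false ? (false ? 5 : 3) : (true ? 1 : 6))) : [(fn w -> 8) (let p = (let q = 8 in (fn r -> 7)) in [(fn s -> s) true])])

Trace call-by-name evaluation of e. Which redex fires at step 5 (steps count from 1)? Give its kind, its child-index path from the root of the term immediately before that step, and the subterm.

Working:
step 0: (if ((let x = (true || true) in ((\y.(\z.true)) 4)) (\u.6)) then ((let v = false in (if v then 1 else 7)) * (if false then (if false then 5 else 3) else (if true then 1 else 6))) else ((\w.8) (let p = (let q = 8 in (\r.7)) in ((\s.s) true))))
step 1: [let@0.0] (if (((\y.(\z.true)) 4) (\u.6)) then ((let v = false in (if v then 1 else 7)) * (if false then (if false then 5 else 3) else (if true then 1 else 6))) else ((\w.8) (let p = (let q = 8 in (\r.7)) in ((\s.s) true))))
step 2: [beta@0.0] (if ((\z.true) (\u.6)) then ((let v = false in (if v then 1 else 7)) * (if false then (if false then 5 else 3) else (if true then 1 else 6))) else ((\w.8) (let p = (let q = 8 in (\r.7)) in ((\s.s) true))))
step 3: [beta@0] (if true then ((let v = false in (if v then 1 else 7)) * (if false then (if false then 5 else 3) else (if true then 1 else 6))) else ((\w.8) (let p = (let q = 8 in (\r.7)) in ((\s.s) true))))
step 4: [if@root] ((let v = false in (if v then 1 else 7)) * (if false then (if false then 5 else 3) else (if true then 1 else 6)))
step 5: [let@0] ((if false then 1 else 7) * (if false then (if false then 5 else 3) else (if true then 1 else 6)))

Answer: let at 0 : (let v = false in (if v then 1 else 7))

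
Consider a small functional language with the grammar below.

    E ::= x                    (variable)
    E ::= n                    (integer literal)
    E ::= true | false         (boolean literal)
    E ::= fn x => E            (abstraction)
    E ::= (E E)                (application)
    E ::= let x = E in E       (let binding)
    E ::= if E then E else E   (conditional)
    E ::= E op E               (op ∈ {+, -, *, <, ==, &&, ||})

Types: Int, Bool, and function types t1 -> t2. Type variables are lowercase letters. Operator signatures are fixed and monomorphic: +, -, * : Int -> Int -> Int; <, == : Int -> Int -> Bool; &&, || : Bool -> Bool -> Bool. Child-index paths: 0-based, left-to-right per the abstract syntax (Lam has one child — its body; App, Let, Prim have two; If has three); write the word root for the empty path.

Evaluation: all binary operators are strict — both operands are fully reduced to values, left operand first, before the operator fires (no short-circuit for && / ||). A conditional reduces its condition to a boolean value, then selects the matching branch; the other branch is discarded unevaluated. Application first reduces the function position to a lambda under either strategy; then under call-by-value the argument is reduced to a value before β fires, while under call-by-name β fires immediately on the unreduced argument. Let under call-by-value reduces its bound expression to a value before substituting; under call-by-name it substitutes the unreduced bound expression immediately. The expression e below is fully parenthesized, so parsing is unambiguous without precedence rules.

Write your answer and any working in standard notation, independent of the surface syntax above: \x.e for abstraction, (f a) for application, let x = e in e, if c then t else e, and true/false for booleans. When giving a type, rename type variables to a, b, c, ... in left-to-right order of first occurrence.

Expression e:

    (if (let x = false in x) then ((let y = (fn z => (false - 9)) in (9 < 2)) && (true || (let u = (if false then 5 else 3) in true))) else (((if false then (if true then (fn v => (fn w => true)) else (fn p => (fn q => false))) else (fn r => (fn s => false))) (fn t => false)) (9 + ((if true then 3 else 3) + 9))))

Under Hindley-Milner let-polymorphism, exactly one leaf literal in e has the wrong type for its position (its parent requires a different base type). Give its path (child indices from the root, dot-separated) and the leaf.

Working:
let x : Bool
x : Bool
  unify Bool ~ Bool
  unify Bool ~ Int
  FAIL: mismatch Bool ~ Int

Answer: 1.0.0.0.0 : false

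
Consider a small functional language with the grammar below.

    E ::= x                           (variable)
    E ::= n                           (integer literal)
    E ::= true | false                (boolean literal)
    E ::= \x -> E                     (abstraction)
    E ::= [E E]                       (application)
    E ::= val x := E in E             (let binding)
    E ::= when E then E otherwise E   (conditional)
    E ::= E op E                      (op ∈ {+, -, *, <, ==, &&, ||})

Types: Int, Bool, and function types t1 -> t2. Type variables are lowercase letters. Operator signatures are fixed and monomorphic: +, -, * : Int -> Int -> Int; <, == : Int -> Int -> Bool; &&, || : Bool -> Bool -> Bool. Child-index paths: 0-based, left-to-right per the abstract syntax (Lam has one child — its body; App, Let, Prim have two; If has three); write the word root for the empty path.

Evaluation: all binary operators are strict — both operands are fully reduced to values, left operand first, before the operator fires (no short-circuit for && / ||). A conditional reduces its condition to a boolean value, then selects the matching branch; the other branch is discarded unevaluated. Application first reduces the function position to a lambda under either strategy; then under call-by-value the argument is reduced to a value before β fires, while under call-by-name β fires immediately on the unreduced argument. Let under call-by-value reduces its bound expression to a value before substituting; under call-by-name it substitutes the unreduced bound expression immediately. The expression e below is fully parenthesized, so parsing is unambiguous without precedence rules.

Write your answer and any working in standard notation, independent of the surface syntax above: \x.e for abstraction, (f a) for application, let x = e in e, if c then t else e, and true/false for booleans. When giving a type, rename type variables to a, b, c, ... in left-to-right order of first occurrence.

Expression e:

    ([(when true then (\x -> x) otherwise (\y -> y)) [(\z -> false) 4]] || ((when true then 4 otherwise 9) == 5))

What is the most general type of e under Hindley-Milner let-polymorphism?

Answer: Bool

Trace:
  unify Bool ~ Bool
x : a
\x._ : a -> a
y : b
\y._ : b -> b
  unify a -> a ~ b -> b
  unify a ~ b
  unify b ~ b
\z._ : c -> Bool
  unify c -> Bool ~ Int -> d
  unify c ~ Int
  unify Bool ~ d
_ _ : Bool
  unify b -> b ~ Bool -> e
  unify b ~ Bool
  unify Bool ~ e
_ _ : Bool
  unify Bool ~ Bool
  unify Bool ~ Bool
  unify Int ~ Int
  unify Int ~ Int
  unify Int ~ Int
  unify Bool ~ Bool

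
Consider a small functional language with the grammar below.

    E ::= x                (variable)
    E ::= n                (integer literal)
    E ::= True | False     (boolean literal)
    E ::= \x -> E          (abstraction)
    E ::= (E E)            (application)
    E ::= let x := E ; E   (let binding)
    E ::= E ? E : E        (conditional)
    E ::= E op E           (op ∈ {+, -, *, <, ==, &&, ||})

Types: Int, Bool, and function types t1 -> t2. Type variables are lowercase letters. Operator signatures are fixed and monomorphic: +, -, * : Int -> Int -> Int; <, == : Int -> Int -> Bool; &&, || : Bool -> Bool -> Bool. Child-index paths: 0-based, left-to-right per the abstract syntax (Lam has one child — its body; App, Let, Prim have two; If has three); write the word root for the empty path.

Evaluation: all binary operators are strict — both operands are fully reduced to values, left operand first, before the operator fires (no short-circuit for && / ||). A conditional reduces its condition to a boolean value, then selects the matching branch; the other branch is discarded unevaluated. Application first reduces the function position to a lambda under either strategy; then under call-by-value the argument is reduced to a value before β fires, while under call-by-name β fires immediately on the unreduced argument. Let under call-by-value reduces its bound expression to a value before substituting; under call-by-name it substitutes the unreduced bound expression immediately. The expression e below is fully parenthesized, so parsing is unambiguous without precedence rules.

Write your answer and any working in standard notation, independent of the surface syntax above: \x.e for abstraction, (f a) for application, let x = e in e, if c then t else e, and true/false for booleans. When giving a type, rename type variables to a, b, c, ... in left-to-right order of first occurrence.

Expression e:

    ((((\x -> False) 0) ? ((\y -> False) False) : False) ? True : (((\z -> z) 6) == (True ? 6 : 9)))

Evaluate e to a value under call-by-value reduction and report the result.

Working:
step 0: (if (if ((\x.false) 0) then ((\y.false) false) else false) then true else (((\z.z) 6) == (if true then 6 else 9)))
step 1: [beta@0.0] (if (if false then ((\y.false) false) else false) then true else (((\z.z) 6) == (if true then 6 else 9)))
step 2: [if@0] (if false then true else (((\z.z) 6) == (if true then 6 else 9)))
step 3: [if@root] (((\z.z) 6) == (if true then 6 else 9))
step 4: [beta@0] (6 == (if true then 6 else 9))
step 5: [if@1] (6 == 6)
step 6: [delta@root] true

Answer: true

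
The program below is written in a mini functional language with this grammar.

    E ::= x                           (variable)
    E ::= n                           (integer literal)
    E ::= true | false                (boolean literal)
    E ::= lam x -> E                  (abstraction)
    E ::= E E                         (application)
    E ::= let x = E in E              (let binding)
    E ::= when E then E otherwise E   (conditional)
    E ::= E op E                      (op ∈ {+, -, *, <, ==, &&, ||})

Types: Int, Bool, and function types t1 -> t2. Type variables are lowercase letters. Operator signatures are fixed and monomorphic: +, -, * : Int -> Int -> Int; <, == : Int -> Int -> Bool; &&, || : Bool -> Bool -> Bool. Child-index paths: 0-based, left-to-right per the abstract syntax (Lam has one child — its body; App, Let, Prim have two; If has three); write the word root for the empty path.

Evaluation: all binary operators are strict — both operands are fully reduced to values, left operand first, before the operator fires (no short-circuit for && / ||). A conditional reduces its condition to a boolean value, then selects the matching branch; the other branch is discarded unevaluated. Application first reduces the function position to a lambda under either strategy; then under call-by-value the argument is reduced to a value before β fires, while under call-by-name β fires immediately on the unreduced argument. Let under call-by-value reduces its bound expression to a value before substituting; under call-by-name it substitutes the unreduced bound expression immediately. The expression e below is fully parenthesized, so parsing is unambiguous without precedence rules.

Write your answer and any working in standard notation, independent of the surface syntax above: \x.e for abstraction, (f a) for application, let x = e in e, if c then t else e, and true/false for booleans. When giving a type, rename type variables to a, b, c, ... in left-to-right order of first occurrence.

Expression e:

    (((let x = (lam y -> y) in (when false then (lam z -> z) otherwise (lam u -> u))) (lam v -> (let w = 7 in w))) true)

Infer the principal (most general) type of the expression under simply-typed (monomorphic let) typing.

Working:
y : a
\y._ : a -> a
let x : a -> a
  unify Bool ~ Bool
z : b
\z._ : b -> b
u : c
\u._ : c -> c
  unify b -> b ~ c -> c
  unify b ~ c
  unify c ~ c
let w : Int
w : Int
\v._ : d -> Int
  unify c -> c ~ (d -> Int) -> e
  unify c ~ d -> Int
  unify d -> Int ~ e
_ _ : d -> Int
  unify d -> Int ~ Bool -> f
  unify d ~ Bool
  unify Int ~ f
_ _ : Int

Answer: Int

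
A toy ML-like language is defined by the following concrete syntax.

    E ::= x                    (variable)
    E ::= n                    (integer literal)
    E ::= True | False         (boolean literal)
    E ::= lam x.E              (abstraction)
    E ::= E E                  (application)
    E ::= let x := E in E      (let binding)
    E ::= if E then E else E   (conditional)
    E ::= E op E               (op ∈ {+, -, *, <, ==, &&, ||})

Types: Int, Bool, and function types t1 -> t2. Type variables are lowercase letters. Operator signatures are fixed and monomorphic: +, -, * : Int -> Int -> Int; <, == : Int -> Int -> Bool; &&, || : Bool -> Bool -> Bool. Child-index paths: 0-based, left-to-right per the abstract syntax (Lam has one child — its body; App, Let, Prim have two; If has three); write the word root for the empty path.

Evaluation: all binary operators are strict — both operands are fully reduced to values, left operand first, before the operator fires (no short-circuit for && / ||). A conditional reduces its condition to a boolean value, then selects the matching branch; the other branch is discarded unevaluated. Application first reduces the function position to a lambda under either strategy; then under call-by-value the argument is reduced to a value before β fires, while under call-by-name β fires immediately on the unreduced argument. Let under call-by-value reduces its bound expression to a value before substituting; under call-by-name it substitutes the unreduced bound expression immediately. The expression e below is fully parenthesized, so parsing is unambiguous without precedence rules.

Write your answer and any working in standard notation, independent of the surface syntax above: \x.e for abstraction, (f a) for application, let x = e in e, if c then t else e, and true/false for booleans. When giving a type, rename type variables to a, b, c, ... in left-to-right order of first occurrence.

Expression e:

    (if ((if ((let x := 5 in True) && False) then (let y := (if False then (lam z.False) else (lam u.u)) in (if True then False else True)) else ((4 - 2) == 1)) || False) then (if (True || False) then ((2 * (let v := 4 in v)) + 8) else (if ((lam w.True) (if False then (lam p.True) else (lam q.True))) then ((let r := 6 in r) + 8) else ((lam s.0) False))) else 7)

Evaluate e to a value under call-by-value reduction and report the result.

Derivation:
step 0: (if ((if ((let x = 5 in true) && false) then (let y = (if false then (\z.false) else (\u.u)) in (if true then false else true)) else ((4 - 2) == 1)) || false) then (if (true || false) then ((2 * (let v = 4 in v)) + 8) else (if ((\w.true) (if false then (\p.true) else (\q.true))) then ((let r = 6 in r) + 8) else ((\s.0) false))) else 7)
step 1: [let@0.0.0.0] (if ((if (true && false) then (let y = (if false then (\z.false) else (\u.u)) in (if true then false else true)) else ((4 - 2) == 1)) || false) then (if (true || false) then ((2 * (let v = 4 in v)) + 8) else (if ((\w.true) (if false then (\p.true) else (\q.true))) then ((let r = 6 in r) + 8) else ((\s.0) false))) else 7)
step 2: [delta@0.0.0] (if ((if false then (let y = (if false then (\z.false) else (\u.u)) in (if true then false else true)) else ((4 - 2) == 1)) || false) then (if (true || false) then ((2 * (let v = 4 in v)) + 8) else (if ((\w.true) (if false then (\p.true) else (\q.true))) then ((let r = 6 in r) + 8) else ((\s.0) false))) else 7)
step 3: [if@0.0] (if (((4 - 2) == 1) || false) then (if (true || false) then ((2 * (let v = 4 in v)) + 8) else (if ((\w.true) (if false then (\p.true) else (\q.true))) then ((let r = 6 in r) + 8) else ((\s.0) false))) else 7)
step 4: [delta@0.0.0] (if ((2 == 1) || false) then (if (true || false) then ((2 * (let v = 4 in v)) + 8) else (if ((\w.true) (if false then (\p.true) else (\q.true))) then ((let r = 6 in r) + 8) else ((\s.0) false))) else 7)
step 5: [delta@0.0] (if (false || false) then (if (true || false) then ((2 * (let v = 4 in v)) + 8) else (if ((\w.true) (if false then (\p.true) else (\q.true))) then ((let r = 6 in r) + 8) else ((\s.0) false))) else 7)
step 6: [delta@0] (if false then (if (true || false) then ((2 * (let v = 4 in v)) + 8) else (if ((\w.true) (if false then (\p.true) else (\q.true))) then ((let r = 6 in r) + 8) else ((\s.0) false))) else 7)
step 7: [if@root] 7

Answer: 7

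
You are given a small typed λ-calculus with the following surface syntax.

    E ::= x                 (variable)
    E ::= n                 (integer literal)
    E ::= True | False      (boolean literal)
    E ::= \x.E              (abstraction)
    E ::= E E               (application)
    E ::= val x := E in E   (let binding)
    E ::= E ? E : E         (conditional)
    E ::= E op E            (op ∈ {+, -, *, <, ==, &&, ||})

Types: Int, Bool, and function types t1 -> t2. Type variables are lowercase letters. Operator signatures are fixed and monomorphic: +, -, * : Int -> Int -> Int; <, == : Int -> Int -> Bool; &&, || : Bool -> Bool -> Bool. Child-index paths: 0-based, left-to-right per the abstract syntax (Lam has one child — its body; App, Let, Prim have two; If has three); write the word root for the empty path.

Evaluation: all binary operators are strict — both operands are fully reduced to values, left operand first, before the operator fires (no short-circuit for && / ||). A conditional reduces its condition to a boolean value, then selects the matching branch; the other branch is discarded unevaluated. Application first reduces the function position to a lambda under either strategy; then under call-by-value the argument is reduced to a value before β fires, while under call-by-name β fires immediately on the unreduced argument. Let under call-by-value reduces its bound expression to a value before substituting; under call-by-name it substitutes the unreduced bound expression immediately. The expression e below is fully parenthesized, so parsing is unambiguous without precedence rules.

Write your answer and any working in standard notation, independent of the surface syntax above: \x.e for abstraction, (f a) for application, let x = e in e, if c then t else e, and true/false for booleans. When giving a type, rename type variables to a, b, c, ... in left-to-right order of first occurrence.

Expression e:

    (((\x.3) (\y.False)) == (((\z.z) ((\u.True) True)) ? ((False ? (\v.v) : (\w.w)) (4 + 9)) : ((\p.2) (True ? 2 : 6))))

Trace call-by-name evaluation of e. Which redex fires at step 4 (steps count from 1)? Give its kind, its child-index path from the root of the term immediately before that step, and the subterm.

Answer: if at 1 : (if true then ((if false then (\v.v) else (\w.w)) (4 + 9)) else ((\p.2) (if true then 2 else 6)))

Trace:
step 0: (((\x.3) (\y.false)) == (if ((\z.z) ((\u.true) true)) then ((if false then (\v.v) else (\w.w)) (4 + 9)) else ((\p.2) (if true then 2 else 6))))
step 1: [beta@0] (3 == (if ((\z.z) ((\u.true) true)) then ((if false then (\v.v) else (\w.w)) (4 + 9)) else ((\p.2) (if true then 2 else 6))))
step 2: [beta@1.0] (3 == (if ((\u.true) true) then ((if false then (\v.v) else (\w.w)) (4 + 9)) else ((\p.2) (if true then 2 else 6))))
step 3: [beta@1.0] (3 == (if true then ((if false then (\v.v) else (\w.w)) (4 + 9)) else ((\p.2) (if true then 2 else 6))))
step 4: [if@1] (3 == ((if false then (\v.v) else (\w.w)) (4 + 9)))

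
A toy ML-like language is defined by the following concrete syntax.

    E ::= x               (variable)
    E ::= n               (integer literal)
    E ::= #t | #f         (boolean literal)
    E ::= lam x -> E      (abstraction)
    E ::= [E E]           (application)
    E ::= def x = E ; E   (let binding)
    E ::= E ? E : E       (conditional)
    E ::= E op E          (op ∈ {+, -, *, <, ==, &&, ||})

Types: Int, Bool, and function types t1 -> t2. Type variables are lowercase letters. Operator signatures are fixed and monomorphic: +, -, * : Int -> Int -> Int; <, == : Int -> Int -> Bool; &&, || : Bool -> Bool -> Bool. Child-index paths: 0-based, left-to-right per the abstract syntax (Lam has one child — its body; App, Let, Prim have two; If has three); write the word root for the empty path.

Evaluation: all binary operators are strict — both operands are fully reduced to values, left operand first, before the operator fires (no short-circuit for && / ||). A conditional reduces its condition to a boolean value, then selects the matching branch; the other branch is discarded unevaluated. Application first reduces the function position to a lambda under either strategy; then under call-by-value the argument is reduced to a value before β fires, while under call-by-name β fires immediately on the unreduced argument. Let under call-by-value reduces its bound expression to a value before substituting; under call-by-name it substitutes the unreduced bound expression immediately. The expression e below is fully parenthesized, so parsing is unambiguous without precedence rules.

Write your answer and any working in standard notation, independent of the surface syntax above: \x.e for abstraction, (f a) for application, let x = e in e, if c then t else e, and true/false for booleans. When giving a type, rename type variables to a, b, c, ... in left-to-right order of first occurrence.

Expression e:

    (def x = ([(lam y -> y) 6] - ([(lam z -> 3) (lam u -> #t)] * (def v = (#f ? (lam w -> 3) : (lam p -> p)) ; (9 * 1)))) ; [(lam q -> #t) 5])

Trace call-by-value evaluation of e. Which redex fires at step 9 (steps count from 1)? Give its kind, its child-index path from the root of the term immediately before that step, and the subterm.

Derivation:
step 0: (let x = (((\y.y) 6) - (((\z.3) (\u.true)) * (let v = (if false then (\w.3) else (\p.p)) in (9 * 1)))) in ((\q.true) 5))
step 1: [beta@0.0] (let x = (6 - (((\z.3) (\u.true)) * (let v = (if false then (\w.3) else (\p.p)) in (9 * 1)))) in ((\q.true) 5))
step 2: [beta@0.1.0] (let x = (6 - (3 * (let v = (if false then (\w.3) else (\p.p)) in (9 * 1)))) in ((\q.true) 5))
step 3: [if@0.1.1.0] (let x = (6 - (3 * (let v = (\p.p) in (9 * 1)))) in ((\q.true) 5))
step 4: [let@0.1.1] (let x = (6 - (3 * (9 * 1))) in ((\q.true) 5))
step 5: [delta@0.1.1] (let x = (6 - (3 * 9)) in ((\q.true) 5))
step 6: [delta@0.1] (let x = (6 - 27) in ((\q.true) 5))
step 7: [delta@0] (let x = -21 in ((\q.true) 5))
step 8: [let@root] ((\q.true) 5)
step 9: [beta@root] true

Answer: beta at root : ((\q.true) 5)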